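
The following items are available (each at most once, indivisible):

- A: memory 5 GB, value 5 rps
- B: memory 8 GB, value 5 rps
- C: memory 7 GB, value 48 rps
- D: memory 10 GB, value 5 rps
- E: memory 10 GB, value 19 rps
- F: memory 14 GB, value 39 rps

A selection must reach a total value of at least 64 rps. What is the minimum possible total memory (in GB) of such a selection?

17

Subsets with value ≥ 64, sorted by total memory:
- C+E: memory 17, value 67
- C+F: memory 21, value 87
- A+C+E: memory 22, value 72
- B+C+E: memory 25, value 72
Minimum memory: 17 GB.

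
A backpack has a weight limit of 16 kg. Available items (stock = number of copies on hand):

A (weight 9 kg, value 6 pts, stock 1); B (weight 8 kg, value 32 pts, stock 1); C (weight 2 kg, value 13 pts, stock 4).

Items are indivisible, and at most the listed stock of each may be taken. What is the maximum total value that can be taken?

Top feasible selections:
- 1×B + 4×C: weight 16, value 84
- 1×B + 3×C: weight 14, value 71
- 1×B + 2×C: weight 12, value 58
- 4×C: weight 8, value 52
Best: 84 pts.

84 pts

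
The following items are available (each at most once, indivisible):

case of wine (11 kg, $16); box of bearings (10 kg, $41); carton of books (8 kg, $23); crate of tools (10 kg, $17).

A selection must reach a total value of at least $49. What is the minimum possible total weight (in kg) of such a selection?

18

Subsets with value ≥ 49, sorted by total weight:
- box of bearings+carton of books: weight 18, value 64
- box of bearings+crate of tools: weight 20, value 58
- case of wine+box of bearings: weight 21, value 57
Minimum weight: 18 kg.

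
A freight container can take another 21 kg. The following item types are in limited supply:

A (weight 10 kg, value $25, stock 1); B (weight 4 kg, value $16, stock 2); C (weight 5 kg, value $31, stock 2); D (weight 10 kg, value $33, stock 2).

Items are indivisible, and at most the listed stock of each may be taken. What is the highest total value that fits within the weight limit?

$95

Best selections within weight 21 and stock limits:
- 2×C + 1×D: weight 20, value 95
- 2×B + 2×C: weight 18, value 94
- 1×A + 2×C: weight 20, value 87
Best: $95.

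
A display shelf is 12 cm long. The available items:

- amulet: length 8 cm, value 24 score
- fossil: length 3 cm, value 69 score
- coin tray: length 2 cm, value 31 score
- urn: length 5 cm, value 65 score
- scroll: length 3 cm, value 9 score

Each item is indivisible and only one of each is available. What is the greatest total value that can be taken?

Check high-value combinations within 12 cm:
- fossil+coin tray+urn: length 3+2+5=10, value 69+31+65=165
- fossil+urn+scroll: length 3+5+3=11, value 69+65+9=143
- fossil+urn: length 3+5=8, value 69+65=134
Best: 165 score.

165 score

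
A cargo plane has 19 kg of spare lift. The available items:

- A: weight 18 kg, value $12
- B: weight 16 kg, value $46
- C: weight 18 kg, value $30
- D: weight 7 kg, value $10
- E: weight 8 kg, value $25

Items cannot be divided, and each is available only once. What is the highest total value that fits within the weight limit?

This is a 0/1 knapsack; check combinations near the capacity.
- B: weight 16, value 46
- D+E: weight 7+8=15, value 10+25=35
- C: weight 18, value 30
- E: weight 8, value 25
Best: $46.

$46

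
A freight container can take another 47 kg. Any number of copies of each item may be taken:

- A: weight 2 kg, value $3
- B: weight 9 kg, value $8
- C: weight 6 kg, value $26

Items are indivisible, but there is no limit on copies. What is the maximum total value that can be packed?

Best value-per-unit is C at 26/6; filling with it alone gives 7×26 = 182.
Optimal mix: 2×A + 7×C → weight 46, value 188.

$188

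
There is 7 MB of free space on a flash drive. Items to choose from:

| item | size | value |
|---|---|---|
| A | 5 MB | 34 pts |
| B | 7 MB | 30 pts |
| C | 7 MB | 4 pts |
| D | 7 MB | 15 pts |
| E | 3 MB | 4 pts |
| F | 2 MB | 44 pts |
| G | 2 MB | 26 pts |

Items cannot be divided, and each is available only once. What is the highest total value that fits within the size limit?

Check high-value combinations within 7 MB:
- A+F: size 5+2=7, value 34+44=78
- E+F+G: size 3+2+2=7, value 4+44+26=74
- F+G: size 2+2=4, value 44+26=70
Best: 78 pts.

78 pts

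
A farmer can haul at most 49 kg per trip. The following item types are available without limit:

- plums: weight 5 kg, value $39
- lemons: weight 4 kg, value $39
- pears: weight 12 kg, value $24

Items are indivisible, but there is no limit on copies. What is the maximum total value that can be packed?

$468

Best value-per-unit is lemons at 39/4; filling with it alone gives 12×39 = 468.
Optimal mix: 1×plums + 11×lemons → weight 49, value 468.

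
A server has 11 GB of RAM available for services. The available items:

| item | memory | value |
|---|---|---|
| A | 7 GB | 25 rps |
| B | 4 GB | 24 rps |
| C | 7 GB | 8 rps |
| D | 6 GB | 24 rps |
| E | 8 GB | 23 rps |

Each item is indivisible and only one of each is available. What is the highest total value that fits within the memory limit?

This is a 0/1 knapsack; check combinations near the capacity.
- A+B: memory 7+4=11, value 25+24=49
- B+D: memory 4+6=10, value 24+24=48
- B+C: memory 4+7=11, value 24+8=32
- A: memory 7, value 25
- B: memory 4, value 24
Best: 49 rps.

49 rps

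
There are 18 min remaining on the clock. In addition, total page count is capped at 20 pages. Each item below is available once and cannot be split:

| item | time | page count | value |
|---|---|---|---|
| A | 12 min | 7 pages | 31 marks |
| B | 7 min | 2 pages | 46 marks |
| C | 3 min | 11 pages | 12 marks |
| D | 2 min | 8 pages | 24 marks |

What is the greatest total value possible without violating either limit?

70 marks

Feasible sets respecting both limits:
- B+D: time 9, page count 10, value 70
- B+C: time 10, page count 13, value 58
- A+D: time 14, page count 15, value 55
Best: 70 marks.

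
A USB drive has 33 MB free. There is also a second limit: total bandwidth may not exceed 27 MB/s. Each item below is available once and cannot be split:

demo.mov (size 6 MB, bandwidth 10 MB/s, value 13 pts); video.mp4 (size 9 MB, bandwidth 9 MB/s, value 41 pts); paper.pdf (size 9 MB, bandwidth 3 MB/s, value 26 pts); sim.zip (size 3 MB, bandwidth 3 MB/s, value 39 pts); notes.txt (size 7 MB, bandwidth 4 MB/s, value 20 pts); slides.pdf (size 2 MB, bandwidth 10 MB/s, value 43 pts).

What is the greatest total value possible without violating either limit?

Feasible sets respecting both limits:
- video.mp4+paper.pdf+sim.zip+slides.pdf: size 23, bandwidth 25, value 149
- video.mp4+sim.zip+notes.txt+slides.pdf: size 21, bandwidth 26, value 143
- video.mp4+paper.pdf+notes.txt+slides.pdf: size 27, bandwidth 26, value 130
Best: 149 pts.

149 pts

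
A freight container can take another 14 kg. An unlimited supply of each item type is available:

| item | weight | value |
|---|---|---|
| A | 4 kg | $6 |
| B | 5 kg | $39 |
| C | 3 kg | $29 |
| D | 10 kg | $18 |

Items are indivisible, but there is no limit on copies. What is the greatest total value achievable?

Best value-per-unit is C at 29/3; filling with it alone gives 4×29 = 116.
Optimal mix: 1×B + 3×C → weight 14, value 126.

$126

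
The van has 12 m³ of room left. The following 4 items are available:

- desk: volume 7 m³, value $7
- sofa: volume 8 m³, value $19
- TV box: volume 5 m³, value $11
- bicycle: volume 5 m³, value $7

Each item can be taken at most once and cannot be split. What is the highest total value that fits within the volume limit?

$19

Check high-value combinations within 12 m³:
- sofa: volume 8, value 19
- TV box+bicycle: volume 5+5=10, value 11+7=18
- desk+TV box: volume 7+5=12, value 7+11=18
- desk+bicycle: volume 7+5=12, value 7+7=14
- TV box: volume 5, value 11
Best: $19.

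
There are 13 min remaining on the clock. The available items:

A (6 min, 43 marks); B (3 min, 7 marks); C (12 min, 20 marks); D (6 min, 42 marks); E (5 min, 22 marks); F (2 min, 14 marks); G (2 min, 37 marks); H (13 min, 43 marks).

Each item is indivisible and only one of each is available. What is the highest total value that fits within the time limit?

This is a 0/1 knapsack; check combinations near the capacity.
- A+E+G: time 6+5+2=13, value 43+22+37=102
- D+E+G: time 6+5+2=13, value 42+22+37=101
- A+B+F+G: time 6+3+2+2=13, value 43+7+14+37=101
Best: 102 marks.

102 marks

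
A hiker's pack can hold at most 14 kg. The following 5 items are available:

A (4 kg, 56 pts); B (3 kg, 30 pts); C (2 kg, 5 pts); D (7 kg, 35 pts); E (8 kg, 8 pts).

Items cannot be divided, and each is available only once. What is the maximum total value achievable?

Check high-value combinations within 14 kg:
- A+B+D: weight 4+3+7=14, value 56+30+35=121
- A+C+D: weight 4+2+7=13, value 56+5+35=96
- A+B+C: weight 4+3+2=9, value 56+30+5=91
- A+D: weight 4+7=11, value 56+35=91
Best: 121 pts.

121 pts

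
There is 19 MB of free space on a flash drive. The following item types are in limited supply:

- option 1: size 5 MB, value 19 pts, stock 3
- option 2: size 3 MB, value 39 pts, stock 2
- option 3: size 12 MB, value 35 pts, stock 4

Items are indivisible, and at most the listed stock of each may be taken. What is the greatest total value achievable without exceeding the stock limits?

116 pts

Best selections within size 19 and stock limits:
- 2×option 1 + 2×option 2: size 16, value 116
- 2×option 2 + 1×option 3: size 18, value 113
- 1×option 1 + 2×option 2: size 11, value 97
Best: 116 pts.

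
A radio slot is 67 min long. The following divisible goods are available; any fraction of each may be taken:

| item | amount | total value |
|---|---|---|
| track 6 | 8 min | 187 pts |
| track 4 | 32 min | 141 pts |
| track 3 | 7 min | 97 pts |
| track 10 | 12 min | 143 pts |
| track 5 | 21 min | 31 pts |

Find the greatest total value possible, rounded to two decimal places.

579.81

Take in order of value per unit:
- track 6 (187/8 per unit): all 8 → value 187, running total 187.00
- track 3 (97/7 per unit): all 7 → value 97, running total 284.00
- track 10 (143/12 per unit): all 12 → value 143, running total 427.00
- track 4 (141/32 per unit): all 32 → value 141, running total 568.00
- track 5 (31/21 per unit): 8 of 21 → value 8×31/21 = 11.8095, running total 579.81
Total 579.81.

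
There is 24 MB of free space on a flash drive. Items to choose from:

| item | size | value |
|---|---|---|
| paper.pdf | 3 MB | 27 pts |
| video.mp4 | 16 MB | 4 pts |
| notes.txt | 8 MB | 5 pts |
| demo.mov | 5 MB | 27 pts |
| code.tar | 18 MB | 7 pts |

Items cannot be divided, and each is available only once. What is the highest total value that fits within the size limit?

Check high-value combinations within 24 MB:
- paper.pdf+notes.txt+demo.mov: size 3+8+5=16, value 27+5+27=59
- paper.pdf+video.mp4+demo.mov: size 3+16+5=24, value 27+4+27=58
- paper.pdf+demo.mov: size 3+5=8, value 27+27=54
- paper.pdf+code.tar: size 3+18=21, value 27+7=34
- demo.mov+code.tar: size 5+18=23, value 27+7=34
Best: 59 pts.

59 pts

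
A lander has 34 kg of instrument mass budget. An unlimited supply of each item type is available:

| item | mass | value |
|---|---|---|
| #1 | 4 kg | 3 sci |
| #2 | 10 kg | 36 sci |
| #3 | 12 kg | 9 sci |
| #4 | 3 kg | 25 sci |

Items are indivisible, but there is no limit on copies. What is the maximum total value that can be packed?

275 sci

Best value-per-unit is #4 at 25/3, and filling with it alone uses mass 11×3=33. No mix of the others beats 11×25 = 275.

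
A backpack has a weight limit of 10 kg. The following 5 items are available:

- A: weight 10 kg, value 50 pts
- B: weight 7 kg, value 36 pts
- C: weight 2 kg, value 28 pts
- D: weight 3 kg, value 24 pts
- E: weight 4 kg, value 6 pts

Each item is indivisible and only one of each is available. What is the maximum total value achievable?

Check high-value combinations within 10 kg:
- B+C: weight 7+2=9, value 36+28=64
- B+D: weight 7+3=10, value 36+24=60
- C+D+E: weight 2+3+4=9, value 28+24+6=58
- C+D: weight 2+3=5, value 28+24=52
Best: 64 pts.

64 pts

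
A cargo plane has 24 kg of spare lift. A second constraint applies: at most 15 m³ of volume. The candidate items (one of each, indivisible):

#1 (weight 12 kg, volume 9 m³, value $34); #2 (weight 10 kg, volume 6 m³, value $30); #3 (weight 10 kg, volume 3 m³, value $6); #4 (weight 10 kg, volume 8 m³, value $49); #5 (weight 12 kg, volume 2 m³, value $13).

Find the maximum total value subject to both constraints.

$79

Feasible sets respecting both limits:
- #2+#4: weight 20, volume 14, value 79
- #1+#2: weight 22, volume 15, value 64
- #4+#5: weight 22, volume 10, value 62
Best: $79.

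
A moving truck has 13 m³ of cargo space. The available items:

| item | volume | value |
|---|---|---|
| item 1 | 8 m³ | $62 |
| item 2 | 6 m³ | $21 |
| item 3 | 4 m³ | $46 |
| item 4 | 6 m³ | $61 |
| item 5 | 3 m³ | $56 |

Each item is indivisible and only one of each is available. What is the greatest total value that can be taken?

Check high-value combinations within 13 m³:
- item 3+item 4+item 5: volume 4+6+3=13, value 46+61+56=163
- item 2+item 3+item 5: volume 6+4+3=13, value 21+46+56=123
- item 1+item 5: volume 8+3=11, value 62+56=118
Best: $163.

$163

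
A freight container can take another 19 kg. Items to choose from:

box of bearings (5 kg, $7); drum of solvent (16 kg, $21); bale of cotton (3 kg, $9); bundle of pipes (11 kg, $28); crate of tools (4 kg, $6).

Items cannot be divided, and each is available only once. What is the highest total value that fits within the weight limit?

$44

Check high-value combinations within 19 kg:
- box of bearings+bale of cotton+bundle of pipes: weight 5+3+11=19, value 7+9+28=44
- bale of cotton+bundle of pipes+crate of tools: weight 3+11+4=18, value 9+28+6=43
- bale of cotton+bundle of pipes: weight 3+11=14, value 9+28=37
- box of bearings+bundle of pipes: weight 5+11=16, value 7+28=35
- bundle of pipes+crate of tools: weight 11+4=15, value 28+6=34
Best: $44.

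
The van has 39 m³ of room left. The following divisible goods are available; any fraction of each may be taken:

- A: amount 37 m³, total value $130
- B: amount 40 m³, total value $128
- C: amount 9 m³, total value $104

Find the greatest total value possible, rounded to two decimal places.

209.41

Take in order of value per unit:
- C (104/9 per unit): all 9 → value 104, running total 104.00
- A (130/37 per unit): 30 of 37 → value 30×130/37 = 105.4054, running total 209.41
Total 209.41.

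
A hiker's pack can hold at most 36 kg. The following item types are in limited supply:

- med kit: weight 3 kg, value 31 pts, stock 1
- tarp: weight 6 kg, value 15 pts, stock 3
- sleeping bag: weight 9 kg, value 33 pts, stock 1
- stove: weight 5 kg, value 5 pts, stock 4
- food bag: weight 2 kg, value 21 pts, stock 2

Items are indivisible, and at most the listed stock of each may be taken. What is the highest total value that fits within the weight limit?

151 pts

Best selections within weight 36 and stock limits:
- 1×med kit + 3×tarp + 1×sleeping bag + 2×food bag: weight 34, value 151
- 1×med kit + 2×tarp + 1×sleeping bag + 1×stove + 2×food bag: weight 33, value 141
- 1×med kit + 2×tarp + 1×sleeping bag + 2×food bag: weight 28, value 136
Best: 151 pts.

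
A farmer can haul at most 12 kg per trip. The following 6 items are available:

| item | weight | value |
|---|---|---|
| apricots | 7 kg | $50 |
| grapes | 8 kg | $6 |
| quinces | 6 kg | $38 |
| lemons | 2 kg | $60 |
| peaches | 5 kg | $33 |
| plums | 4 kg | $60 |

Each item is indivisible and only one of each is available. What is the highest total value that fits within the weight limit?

This is a 0/1 knapsack; check combinations near the capacity.
- quinces+lemons+plums: weight 6+2+4=12, value 38+60+60=158
- lemons+peaches+plums: weight 2+5+4=11, value 60+33+60=153
- lemons+plums: weight 2+4=6, value 60+60=120
- apricots+lemons: weight 7+2=9, value 50+60=110
Best: $158.

$158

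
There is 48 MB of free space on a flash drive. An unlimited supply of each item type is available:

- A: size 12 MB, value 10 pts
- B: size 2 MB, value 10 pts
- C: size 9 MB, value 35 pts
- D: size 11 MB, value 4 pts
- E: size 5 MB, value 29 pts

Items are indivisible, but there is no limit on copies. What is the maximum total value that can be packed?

Best value-per-unit is E at 29/5; filling with it alone gives 9×29 = 261.
Optimal mix: 4×B + 8×E → size 48, value 272.

272 pts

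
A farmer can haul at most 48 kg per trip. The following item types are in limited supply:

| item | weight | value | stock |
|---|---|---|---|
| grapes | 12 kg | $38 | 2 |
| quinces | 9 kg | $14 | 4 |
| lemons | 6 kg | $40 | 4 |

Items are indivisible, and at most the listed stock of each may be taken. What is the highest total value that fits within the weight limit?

Top feasible selections:
- 2×grapes + 4×lemons: weight 48, value 236
- 1×grapes + 1×quinces + 4×lemons: weight 45, value 212
- 1×grapes + 4×lemons: weight 36, value 198
- 2×grapes + 3×lemons: weight 42, value 196
Best: $236.

$236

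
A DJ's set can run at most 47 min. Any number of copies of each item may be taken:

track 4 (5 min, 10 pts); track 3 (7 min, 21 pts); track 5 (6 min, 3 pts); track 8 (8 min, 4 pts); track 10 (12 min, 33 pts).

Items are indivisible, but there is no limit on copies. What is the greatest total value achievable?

138 pts

Best value-per-unit is track 3 at 21/7; filling with it alone gives 6×21 = 126.
Optimal mix: 5×track 3 + 1×track 10 → duration 47, value 138.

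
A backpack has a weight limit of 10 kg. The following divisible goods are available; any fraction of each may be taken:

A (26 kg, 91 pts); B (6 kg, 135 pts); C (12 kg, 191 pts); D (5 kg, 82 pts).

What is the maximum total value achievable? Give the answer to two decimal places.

Take in order of value per unit:
- B (135/6 per unit): all 6 → value 135, running total 135.00
- D (82/5 per unit): 4 of 5 → value 4×82/5 = 65.6000, running total 200.60
Total 200.60.

200.60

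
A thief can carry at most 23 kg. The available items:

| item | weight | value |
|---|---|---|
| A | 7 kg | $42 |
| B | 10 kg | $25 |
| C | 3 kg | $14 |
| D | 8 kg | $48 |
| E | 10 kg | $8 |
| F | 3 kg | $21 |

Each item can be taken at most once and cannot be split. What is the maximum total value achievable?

Check high-value combinations within 23 kg:
- A+C+D+F: weight 7+3+8+3=21, value 42+14+48+21=125
- A+D+F: weight 7+8+3=18, value 42+48+21=111
- A+C+D: weight 7+3+8=18, value 42+14+48=104
Best: $125.

$125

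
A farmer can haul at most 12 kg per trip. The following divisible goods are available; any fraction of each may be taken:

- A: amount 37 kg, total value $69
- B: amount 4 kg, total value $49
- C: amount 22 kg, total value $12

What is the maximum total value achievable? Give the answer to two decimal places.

Take in order of value per unit:
- B (49/4 per unit): all 4 → value 49, running total 49.00
- A (69/37 per unit): 8 of 37 → value 8×69/37 = 14.9189, running total 63.92
Total 63.92.

63.92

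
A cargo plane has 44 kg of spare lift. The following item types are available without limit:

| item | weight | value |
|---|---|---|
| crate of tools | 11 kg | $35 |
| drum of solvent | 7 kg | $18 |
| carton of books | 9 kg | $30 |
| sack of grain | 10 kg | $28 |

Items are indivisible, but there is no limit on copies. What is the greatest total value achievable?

Best value-per-unit is carton of books at 30/9; filling with it alone gives 4×30 = 120.
Optimal mix: 4×crate of tools → weight 44, value 140.

$140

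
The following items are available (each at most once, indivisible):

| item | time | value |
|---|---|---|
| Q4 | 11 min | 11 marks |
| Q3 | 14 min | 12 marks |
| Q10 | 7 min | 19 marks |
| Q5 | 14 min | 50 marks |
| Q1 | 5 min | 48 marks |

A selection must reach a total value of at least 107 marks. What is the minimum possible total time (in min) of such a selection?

Subsets with value ≥ 107, sorted by total time:
- Q10+Q5+Q1: time 26, value 117
- Q4+Q5+Q1: time 30, value 109
Minimum time: 26 min.

26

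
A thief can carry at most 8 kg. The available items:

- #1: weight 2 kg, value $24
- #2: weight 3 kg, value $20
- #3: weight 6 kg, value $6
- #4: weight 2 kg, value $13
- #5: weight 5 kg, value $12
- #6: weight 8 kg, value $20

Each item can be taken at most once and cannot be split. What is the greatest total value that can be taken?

This is a 0/1 knapsack; check combinations near the capacity.
- #1+#2+#4: weight 2+3+2=7, value 24+20+13=57
- #1+#2: weight 2+3=5, value 24+20=44
- #1+#4: weight 2+2=4, value 24+13=37
- #1+#5: weight 2+5=7, value 24+12=36
- #2+#4: weight 3+2=5, value 20+13=33
Best: $57.

$57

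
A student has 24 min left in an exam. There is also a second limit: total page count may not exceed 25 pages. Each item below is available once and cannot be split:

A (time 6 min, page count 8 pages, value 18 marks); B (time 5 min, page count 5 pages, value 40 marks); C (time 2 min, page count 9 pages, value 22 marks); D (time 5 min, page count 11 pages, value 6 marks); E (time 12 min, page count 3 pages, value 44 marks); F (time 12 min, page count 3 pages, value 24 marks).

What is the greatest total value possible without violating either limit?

106 marks

Feasible sets respecting both limits:
- B+C+E: time 19, page count 17, value 106
- A+B+E: time 23, page count 16, value 102
- B+D+E: time 22, page count 19, value 90
Best: 106 marks.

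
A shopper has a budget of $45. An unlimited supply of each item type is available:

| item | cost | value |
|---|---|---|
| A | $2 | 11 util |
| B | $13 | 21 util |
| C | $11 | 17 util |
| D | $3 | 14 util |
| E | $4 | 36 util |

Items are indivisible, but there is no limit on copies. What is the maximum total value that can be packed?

396 util

Best value-per-unit is E at 36/4, and filling with it alone uses cost 11×4=44. No mix of the others beats 11×36 = 396.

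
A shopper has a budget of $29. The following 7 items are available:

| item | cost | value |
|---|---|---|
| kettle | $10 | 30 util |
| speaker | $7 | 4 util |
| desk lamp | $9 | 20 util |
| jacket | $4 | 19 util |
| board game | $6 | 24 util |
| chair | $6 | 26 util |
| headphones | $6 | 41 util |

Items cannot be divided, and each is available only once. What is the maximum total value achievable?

Check high-value combinations within $29:
- kettle+board game+chair+headphones: cost 10+6+6+6=28, value 30+24+26+41=121
- kettle+jacket+chair+headphones: cost 10+4+6+6=26, value 30+19+26+41=116
- kettle+jacket+board game+headphones: cost 10+4+6+6=26, value 30+19+24+41=114
- speaker+jacket+board game+chair+headphones: cost 7+4+6+6+6=29, value 4+19+24+26+41=114
Best: 121 util.

121 util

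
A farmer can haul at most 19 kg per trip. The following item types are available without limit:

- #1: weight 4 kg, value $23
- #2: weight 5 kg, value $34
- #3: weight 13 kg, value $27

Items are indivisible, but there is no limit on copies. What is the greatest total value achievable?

$125

Best value-per-unit is #2 at 34/5; filling with it alone gives 3×34 = 102.
Optimal mix: 1×#1 + 3×#2 → weight 19, value 125.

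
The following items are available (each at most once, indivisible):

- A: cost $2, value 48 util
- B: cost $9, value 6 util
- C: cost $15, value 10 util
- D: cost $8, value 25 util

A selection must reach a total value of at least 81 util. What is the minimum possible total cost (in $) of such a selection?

25

Subsets with value ≥ 81, sorted by total cost:
- A+C+D: cost 25, value 83
- A+B+C+D: cost 34, value 89
Minimum cost: 25 $.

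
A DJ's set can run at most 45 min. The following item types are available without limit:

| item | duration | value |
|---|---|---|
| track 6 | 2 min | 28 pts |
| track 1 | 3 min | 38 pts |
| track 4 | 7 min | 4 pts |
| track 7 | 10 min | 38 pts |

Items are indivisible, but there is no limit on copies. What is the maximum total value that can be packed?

626 pts

Best value-per-unit is track 6 at 28/2; filling with it alone gives 22×28 = 616.
Optimal mix: 21×track 6 + 1×track 1 → duration 45, value 626.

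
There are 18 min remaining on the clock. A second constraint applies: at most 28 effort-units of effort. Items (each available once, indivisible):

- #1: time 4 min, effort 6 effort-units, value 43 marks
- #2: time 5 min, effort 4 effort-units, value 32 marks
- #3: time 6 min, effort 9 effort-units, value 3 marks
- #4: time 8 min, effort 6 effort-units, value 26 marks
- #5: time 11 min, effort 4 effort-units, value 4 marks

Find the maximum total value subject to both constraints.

101 marks

Feasible sets respecting both limits:
- #1+#2+#4: time 17, effort 16, value 101
- #1+#2+#3: time 15, effort 19, value 78
- #1+#2: time 9, effort 10, value 75
- #1+#3+#4: time 18, effort 21, value 72
Best: 101 marks.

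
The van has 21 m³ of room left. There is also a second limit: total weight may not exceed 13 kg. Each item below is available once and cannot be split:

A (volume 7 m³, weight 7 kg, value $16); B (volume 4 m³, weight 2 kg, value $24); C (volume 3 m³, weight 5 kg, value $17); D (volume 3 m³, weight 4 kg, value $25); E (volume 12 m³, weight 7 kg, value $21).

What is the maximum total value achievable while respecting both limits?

Feasible sets respecting both limits:
- B+D+E: volume 19, weight 13, value 70
- B+C+D: volume 10, weight 11, value 66
- A+B+D: volume 14, weight 13, value 65
- B+D: volume 7, weight 6, value 49
Best: $70.

$70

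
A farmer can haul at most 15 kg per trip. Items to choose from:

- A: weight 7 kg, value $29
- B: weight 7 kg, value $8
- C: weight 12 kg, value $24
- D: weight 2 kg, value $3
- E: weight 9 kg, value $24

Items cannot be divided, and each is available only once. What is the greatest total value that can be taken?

This is a 0/1 knapsack; check combinations near the capacity.
- A+B: weight 7+7=14, value 29+8=37
- A+D: weight 7+2=9, value 29+3=32
- A: weight 7, value 29
- D+E: weight 2+9=11, value 3+24=27
- C+D: weight 12+2=14, value 24+3=27
Best: $37.

$37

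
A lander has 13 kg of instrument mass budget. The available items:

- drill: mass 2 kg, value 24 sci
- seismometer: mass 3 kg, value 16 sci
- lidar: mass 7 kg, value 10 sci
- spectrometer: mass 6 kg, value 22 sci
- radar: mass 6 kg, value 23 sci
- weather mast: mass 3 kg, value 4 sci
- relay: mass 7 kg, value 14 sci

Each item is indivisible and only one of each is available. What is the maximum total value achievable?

63 sci

Check high-value combinations within 13 kg:
- drill+seismometer+radar: mass 2+3+6=11, value 24+16+23=63
- drill+seismometer+spectrometer: mass 2+3+6=11, value 24+16+22=62
- drill+seismometer+relay: mass 2+3+7=12, value 24+16+14=54
- drill+radar+weather mast: mass 2+6+3=11, value 24+23+4=51
- drill+spectrometer+weather mast: mass 2+6+3=11, value 24+22+4=50
Best: 63 sci.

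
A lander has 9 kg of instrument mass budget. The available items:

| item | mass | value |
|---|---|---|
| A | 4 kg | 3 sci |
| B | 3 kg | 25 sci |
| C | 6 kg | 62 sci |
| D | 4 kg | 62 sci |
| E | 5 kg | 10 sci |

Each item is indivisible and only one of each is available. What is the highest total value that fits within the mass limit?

87 sci

Check high-value combinations within 9 kg:
- B+D: mass 3+4=7, value 25+62=87
- B+C: mass 3+6=9, value 25+62=87
- D+E: mass 4+5=9, value 62+10=72
- A+D: mass 4+4=8, value 3+62=65
Best: 87 sci.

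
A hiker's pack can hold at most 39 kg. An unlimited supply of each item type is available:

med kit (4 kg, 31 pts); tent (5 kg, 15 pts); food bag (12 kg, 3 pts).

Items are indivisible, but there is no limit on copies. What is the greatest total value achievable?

279 pts

Best value-per-unit is med kit at 31/4, and filling with it alone uses weight 9×4=36. No mix of the others beats 9×31 = 279.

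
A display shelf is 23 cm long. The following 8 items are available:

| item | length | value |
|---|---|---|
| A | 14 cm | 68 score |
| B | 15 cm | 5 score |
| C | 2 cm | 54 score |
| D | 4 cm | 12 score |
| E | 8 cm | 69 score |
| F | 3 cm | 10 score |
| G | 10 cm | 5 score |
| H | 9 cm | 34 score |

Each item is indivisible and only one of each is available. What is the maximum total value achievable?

This is a 0/1 knapsack; check combinations near the capacity.
- C+D+E+H: length 2+4+8+9=23, value 54+12+69+34=169
- C+E+F+H: length 2+8+3+9=22, value 54+69+10+34=167
- C+E+H: length 2+8+9=19, value 54+69+34=157
Best: 169 score.

169 score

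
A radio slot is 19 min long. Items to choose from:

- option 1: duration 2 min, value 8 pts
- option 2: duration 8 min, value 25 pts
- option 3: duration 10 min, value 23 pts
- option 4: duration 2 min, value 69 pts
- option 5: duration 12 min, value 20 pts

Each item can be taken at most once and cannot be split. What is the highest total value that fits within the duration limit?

Check high-value combinations within 19 min:
- option 1+option 2+option 4: duration 2+8+2=12, value 8+25+69=102
- option 1+option 3+option 4: duration 2+10+2=14, value 8+23+69=100
- option 1+option 4+option 5: duration 2+2+12=16, value 8+69+20=97
- option 2+option 4: duration 8+2=10, value 25+69=94
- option 3+option 4: duration 10+2=12, value 23+69=92
Best: 102 pts.

102 pts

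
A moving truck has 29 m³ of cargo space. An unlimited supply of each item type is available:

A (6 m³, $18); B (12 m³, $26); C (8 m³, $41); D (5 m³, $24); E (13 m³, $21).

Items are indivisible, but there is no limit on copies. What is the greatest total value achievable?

$147

Best value-per-unit is C at 41/8; filling with it alone gives 3×41 = 123.
Optimal mix: 3×C + 1×D → volume 29, value 147.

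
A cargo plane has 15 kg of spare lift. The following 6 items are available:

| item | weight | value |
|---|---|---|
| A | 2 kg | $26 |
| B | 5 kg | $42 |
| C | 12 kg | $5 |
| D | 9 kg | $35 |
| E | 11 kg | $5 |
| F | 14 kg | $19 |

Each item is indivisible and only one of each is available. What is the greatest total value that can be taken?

$77

This is a 0/1 knapsack; check combinations near the capacity.
- B+D: weight 5+9=14, value 42+35=77
- A+B: weight 2+5=7, value 26+42=68
- A+D: weight 2+9=11, value 26+35=61
- B: weight 5, value 42
- D: weight 9, value 35
Best: $77.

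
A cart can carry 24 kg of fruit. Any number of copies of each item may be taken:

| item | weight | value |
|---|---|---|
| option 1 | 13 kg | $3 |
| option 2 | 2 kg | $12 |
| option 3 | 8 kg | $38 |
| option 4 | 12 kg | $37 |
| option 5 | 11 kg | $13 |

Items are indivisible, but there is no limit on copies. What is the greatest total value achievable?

Best value-per-unit is option 2 at 12/2, and filling with it alone uses weight 12×2=24. No mix of the others beats 12×12 = 144.

$144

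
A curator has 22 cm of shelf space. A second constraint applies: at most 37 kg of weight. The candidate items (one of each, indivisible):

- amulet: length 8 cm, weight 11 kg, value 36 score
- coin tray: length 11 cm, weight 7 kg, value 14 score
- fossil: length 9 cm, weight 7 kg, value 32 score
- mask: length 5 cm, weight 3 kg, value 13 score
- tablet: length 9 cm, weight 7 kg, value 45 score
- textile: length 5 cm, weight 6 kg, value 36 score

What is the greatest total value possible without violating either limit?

117 score

Feasible sets respecting both limits:
- amulet+tablet+textile: length 22, weight 24, value 117
- amulet+fossil+textile: length 22, weight 24, value 104
- amulet+mask+tablet: length 22, weight 21, value 94
- mask+tablet+textile: length 19, weight 16, value 94
Best: 117 score.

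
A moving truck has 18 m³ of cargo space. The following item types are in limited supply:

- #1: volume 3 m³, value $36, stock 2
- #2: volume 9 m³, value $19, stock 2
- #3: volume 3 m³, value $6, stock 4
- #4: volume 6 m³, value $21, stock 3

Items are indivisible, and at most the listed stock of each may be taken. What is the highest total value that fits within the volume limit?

Top feasible selections:
- 2×#1 + 2×#4: volume 18, value 114
- 2×#1 + 2×#3 + 1×#4: volume 18, value 105
- 2×#1 + 1×#3 + 1×#4: volume 15, value 99
- 2×#1 + 1×#2 + 1×#3: volume 18, value 97
Best: $114.

$114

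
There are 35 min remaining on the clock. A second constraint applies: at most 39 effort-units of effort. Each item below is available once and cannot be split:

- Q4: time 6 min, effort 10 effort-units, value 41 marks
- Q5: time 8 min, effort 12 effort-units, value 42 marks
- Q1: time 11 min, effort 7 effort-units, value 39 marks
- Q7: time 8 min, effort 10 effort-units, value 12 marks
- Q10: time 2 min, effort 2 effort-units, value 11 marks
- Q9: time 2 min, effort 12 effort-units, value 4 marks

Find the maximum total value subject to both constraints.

Feasible sets respecting both limits:
- Q4+Q5+Q1+Q7: time 33, effort 39, value 134
- Q4+Q5+Q1+Q10: time 27, effort 31, value 133
- Q4+Q5+Q1: time 25, effort 29, value 122
Best: 134 marks.

134 marks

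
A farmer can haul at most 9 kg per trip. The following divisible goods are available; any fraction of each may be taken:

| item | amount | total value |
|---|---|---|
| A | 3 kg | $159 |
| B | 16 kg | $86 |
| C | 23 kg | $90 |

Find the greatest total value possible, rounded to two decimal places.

Take in order of value per unit:
- A (159/3 per unit): all 3 → value 159, running total 159.00
- B (86/16 per unit): 6 of 16 → value 6×86/16 = 32.2500, running total 191.25
Total 191.25.

191.25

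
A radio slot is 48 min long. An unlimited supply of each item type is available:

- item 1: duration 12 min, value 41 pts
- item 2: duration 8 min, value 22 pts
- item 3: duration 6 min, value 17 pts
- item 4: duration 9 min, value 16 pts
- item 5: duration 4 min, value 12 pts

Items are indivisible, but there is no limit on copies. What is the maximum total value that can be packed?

Best value-per-unit is item 1 at 41/12, and filling with it alone uses duration 4×12=48. No mix of the others beats 4×41 = 164.

164 pts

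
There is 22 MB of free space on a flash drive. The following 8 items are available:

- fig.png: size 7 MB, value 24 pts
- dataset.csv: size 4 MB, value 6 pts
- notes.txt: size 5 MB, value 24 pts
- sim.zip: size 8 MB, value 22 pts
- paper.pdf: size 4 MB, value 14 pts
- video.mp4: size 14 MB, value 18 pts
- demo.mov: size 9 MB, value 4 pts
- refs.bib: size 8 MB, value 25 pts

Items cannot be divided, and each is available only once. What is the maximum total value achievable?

Check high-value combinations within 22 MB:
- fig.png+notes.txt+refs.bib: size 7+5+8=20, value 24+24+25=73
- notes.txt+sim.zip+refs.bib: size 5+8+8=21, value 24+22+25=71
- fig.png+notes.txt+sim.zip: size 7+5+8=20, value 24+24+22=70
- dataset.csv+notes.txt+paper.pdf+refs.bib: size 4+5+4+8=21, value 6+24+14+25=69
- fig.png+dataset.csv+notes.txt+paper.pdf: size 7+4+5+4=20, value 24+6+24+14=68
Best: 73 pts.

73 pts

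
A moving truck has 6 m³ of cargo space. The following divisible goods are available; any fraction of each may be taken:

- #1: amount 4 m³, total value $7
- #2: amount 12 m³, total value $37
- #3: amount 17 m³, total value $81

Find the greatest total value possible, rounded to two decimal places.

28.59

Take in order of value per unit:
- #3 (81/17 per unit): 6 of 17 → value 6×81/17 = 28.5882, running total 28.59
Total 28.59.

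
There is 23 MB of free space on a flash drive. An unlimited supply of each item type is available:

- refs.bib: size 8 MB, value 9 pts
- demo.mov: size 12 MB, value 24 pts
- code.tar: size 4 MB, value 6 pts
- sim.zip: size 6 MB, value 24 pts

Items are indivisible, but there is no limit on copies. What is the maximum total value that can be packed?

78 pts

Best value-per-unit is sim.zip at 24/6; filling with it alone gives 3×24 = 72.
Optimal mix: 1×code.tar + 3×sim.zip → size 22, value 78.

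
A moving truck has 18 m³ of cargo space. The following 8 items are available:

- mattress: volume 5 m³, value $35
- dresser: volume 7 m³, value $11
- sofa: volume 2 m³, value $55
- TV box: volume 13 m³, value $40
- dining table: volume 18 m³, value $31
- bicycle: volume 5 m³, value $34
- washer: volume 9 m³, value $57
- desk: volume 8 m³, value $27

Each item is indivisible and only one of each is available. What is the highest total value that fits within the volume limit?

$147

Check high-value combinations within 18 m³:
- mattress+sofa+washer: volume 5+2+9=16, value 35+55+57=147
- sofa+bicycle+washer: volume 2+5+9=16, value 55+34+57=146
- mattress+sofa+bicycle: volume 5+2+5=12, value 35+55+34=124
Best: $147.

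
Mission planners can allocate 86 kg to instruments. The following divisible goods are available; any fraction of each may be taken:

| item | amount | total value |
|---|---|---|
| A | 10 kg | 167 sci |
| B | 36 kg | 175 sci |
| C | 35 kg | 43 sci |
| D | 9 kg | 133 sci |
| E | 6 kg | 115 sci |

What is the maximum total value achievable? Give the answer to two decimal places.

Take in order of value per unit:
- E (115/6 per unit): all 6 → value 115, running total 115.00
- A (167/10 per unit): all 10 → value 167, running total 282.00
- D (133/9 per unit): all 9 → value 133, running total 415.00
- B (175/36 per unit): all 36 → value 175, running total 590.00
- C (43/35 per unit): 25 of 35 → value 25×43/35 = 30.7143, running total 620.71
Total 620.71.

620.71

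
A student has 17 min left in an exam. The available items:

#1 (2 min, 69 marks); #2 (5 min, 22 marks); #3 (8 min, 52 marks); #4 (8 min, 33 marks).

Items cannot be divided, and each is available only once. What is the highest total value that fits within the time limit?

143 marks

This is a 0/1 knapsack; check combinations near the capacity.
- #1+#2+#3: time 2+5+8=15, value 69+22+52=143
- #1+#2+#4: time 2+5+8=15, value 69+22+33=124
- #1+#3: time 2+8=10, value 69+52=121
Best: 143 marks.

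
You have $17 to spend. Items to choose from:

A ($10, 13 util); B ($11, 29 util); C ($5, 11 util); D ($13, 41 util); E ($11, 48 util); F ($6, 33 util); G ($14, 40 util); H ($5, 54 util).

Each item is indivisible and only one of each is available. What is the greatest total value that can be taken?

102 util

Check high-value combinations within $17:
- E+H: cost 11+5=16, value 48+54=102
- C+F+H: cost 5+6+5=16, value 11+33+54=98
- F+H: cost 6+5=11, value 33+54=87
- B+H: cost 11+5=16, value 29+54=83
Best: 102 util.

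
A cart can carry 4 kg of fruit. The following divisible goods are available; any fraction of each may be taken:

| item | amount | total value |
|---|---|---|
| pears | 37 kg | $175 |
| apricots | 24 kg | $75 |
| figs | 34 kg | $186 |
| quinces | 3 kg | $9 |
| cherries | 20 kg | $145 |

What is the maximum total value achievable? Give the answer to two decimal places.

29.00

Take in order of value per unit:
- cherries (145/20 per unit): 4 of 20 → value 4×145/20 = 29.0000, running total 29.00
Total 29.00.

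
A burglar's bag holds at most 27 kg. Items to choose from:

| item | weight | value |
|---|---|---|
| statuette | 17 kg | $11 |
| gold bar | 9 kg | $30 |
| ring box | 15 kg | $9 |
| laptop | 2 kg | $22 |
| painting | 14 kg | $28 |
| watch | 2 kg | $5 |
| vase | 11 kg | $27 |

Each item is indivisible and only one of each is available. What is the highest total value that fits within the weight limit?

Check high-value combinations within 27 kg:
- gold bar+laptop+painting+watch: weight 9+2+14+2=27, value 30+22+28+5=85
- gold bar+laptop+watch+vase: weight 9+2+2+11=24, value 30+22+5+27=84
- gold bar+laptop+painting: weight 9+2+14=25, value 30+22+28=80
Best: $85.

$85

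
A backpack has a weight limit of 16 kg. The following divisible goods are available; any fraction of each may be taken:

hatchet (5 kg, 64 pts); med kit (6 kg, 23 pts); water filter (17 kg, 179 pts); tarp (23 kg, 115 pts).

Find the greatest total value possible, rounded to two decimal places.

Take in order of value per unit:
- hatchet (64/5 per unit): all 5 → value 64, running total 64.00
- water filter (179/17 per unit): 11 of 17 → value 11×179/17 = 115.8235, running total 179.82
Total 179.82.

179.82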